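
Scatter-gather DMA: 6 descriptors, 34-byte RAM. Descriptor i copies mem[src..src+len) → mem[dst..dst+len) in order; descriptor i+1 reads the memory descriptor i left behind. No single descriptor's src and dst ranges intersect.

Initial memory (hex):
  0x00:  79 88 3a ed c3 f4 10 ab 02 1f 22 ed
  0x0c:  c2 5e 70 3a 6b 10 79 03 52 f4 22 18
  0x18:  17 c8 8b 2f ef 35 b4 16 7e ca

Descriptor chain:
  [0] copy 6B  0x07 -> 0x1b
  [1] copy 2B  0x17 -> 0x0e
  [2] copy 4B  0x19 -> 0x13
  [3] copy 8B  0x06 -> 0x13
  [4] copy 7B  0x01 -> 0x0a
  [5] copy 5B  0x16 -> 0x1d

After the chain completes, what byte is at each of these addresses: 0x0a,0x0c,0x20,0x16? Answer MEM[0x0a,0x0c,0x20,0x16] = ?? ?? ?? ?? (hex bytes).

MEM[0x0a,0x0c,0x20,0x16] = 88 ed c2 1f

[0] 0x07->0x1b len=6 : ab 02 1f 22 ed c2
[1] 0x17->0x0e len=2 : 18 17
[2] 0x19->0x13 len=4 : c8 8b ab 02
[3] 0x06->0x13 len=8 : 10 ab 02 1f 22 ed c2 5e
[4] 0x01->0x0a len=7 : 88 3a ed c3 f4 10 ab
[5] 0x16->0x1d len=5 : 1f 22 ed c2 5e
query mem[0x0a]=0x88, mem[0x0c]=0xed, mem[0x20]=0xc2, mem[0x16]=0x1f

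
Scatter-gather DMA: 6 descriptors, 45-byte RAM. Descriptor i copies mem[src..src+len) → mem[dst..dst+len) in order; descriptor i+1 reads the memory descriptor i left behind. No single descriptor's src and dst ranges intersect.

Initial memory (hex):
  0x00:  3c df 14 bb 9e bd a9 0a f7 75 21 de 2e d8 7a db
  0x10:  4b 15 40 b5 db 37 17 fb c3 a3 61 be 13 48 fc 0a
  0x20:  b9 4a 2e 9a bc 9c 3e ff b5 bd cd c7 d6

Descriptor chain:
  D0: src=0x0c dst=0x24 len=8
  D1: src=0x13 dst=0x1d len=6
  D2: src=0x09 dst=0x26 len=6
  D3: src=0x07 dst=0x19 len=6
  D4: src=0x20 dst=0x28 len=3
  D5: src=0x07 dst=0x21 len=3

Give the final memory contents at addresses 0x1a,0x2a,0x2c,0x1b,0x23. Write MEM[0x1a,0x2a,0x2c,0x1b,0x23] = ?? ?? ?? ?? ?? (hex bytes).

  after D0: wrote 8B at 0x24 = 2ed87adb4b1540b5
  after D1: wrote 6B at 0x1d = b5db3717fbc3
  after D2: wrote 6B at 0x26 = 7521de2ed87a
  after D3: wrote 6B at 0x19 = 0af77521de2e
  after D4: wrote 3B at 0x28 = 17fbc3
  after D5: wrote 3B at 0x21 = 0af775
query mem[0x1a]=0xf7, mem[0x2a]=0xc3, mem[0x2c]=0xd6, mem[0x1b]=0x75, mem[0x23]=0x75

MEM[0x1a,0x2a,0x2c,0x1b,0x23] = f7 c3 d6 75 75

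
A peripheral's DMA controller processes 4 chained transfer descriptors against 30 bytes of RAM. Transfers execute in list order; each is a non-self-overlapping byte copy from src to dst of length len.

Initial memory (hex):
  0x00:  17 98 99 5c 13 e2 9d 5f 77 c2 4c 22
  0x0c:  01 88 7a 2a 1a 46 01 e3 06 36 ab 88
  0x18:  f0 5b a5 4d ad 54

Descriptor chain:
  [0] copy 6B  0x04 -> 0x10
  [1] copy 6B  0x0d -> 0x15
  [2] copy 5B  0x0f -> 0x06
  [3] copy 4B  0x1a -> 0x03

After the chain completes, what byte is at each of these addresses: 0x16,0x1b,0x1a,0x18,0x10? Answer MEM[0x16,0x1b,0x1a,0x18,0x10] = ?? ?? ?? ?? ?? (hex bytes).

  after D0: wrote 6B at 0x10 = 13e29d5f77c2
  after D1: wrote 6B at 0x15 = 887a2a13e29d
  after D2: wrote 5B at 0x06 = 2a13e29d5f
  after D3: wrote 4B at 0x03 = 9d4dad54
query mem[0x16]=0x7a, mem[0x1b]=0x4d, mem[0x1a]=0x9d, mem[0x18]=0x13, mem[0x10]=0x13

MEM[0x16,0x1b,0x1a,0x18,0x10] = 7a 4d 9d 13 13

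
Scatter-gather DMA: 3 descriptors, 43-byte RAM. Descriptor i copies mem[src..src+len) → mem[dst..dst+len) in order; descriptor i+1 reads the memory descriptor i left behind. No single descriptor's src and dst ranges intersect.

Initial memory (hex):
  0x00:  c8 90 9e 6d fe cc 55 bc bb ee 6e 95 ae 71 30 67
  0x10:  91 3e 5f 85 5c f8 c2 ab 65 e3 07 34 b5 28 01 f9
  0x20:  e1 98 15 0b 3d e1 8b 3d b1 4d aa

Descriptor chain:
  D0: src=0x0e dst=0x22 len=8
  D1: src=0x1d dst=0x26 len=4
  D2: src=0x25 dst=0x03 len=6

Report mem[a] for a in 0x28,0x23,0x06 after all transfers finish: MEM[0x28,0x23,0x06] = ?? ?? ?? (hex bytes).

[0] 0x0e->0x22 len=8 : 30 67 91 3e 5f 85 5c f8
[1] 0x1d->0x26 len=4 : 28 01 f9 e1
[2] 0x25->0x03 len=6 : 3e 28 01 f9 e1 aa
query mem[0x28]=0xf9, mem[0x23]=0x67, mem[0x06]=0xf9

MEM[0x28,0x23,0x06] = f9 67 f9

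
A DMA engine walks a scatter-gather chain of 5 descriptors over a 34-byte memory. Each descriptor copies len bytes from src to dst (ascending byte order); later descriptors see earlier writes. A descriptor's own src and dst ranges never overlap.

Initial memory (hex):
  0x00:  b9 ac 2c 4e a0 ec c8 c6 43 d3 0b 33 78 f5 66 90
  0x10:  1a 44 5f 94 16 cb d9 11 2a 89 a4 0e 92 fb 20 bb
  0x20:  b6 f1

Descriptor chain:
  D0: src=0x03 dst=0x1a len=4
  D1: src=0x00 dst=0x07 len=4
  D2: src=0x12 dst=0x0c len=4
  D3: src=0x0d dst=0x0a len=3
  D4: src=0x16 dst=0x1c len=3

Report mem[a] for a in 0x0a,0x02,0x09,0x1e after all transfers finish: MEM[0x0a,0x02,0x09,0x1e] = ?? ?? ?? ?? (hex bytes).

[0] 0x03->0x1a len=4 : 4e a0 ec c8
[1] 0x00->0x07 len=4 : b9 ac 2c 4e
[2] 0x12->0x0c len=4 : 5f 94 16 cb
[3] 0x0d->0x0a len=3 : 94 16 cb
[4] 0x16->0x1c len=3 : d9 11 2a
query mem[0x0a]=0x94, mem[0x02]=0x2c, mem[0x09]=0x2c, mem[0x1e]=0x2a

MEM[0x0a,0x02,0x09,0x1e] = 94 2c 2c 2a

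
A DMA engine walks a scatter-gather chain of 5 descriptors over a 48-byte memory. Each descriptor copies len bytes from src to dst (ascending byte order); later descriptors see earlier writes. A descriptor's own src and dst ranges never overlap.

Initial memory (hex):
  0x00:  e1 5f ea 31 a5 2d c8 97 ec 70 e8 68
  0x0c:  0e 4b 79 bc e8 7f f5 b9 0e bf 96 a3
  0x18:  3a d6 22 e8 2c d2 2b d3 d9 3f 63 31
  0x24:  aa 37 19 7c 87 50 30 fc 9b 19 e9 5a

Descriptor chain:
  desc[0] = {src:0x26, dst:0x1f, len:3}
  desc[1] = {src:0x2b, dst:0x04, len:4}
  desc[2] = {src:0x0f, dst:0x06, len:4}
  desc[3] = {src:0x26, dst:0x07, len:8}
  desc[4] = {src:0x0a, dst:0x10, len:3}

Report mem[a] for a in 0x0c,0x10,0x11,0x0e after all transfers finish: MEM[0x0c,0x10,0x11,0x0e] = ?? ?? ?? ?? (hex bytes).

D0: mem[0x1f..0x21] <- [19 7c 87]
D1: mem[0x04..0x07] <- [fc 9b 19 e9]
D2: mem[0x06..0x09] <- [bc e8 7f f5]
D3: mem[0x07..0x0e] <- [19 7c 87 50 30 fc 9b 19]
D4: mem[0x10..0x12] <- [50 30 fc]
query mem[0x0c]=0xfc, mem[0x10]=0x50, mem[0x11]=0x30, mem[0x0e]=0x19

MEM[0x0c,0x10,0x11,0x0e] = fc 50 30 19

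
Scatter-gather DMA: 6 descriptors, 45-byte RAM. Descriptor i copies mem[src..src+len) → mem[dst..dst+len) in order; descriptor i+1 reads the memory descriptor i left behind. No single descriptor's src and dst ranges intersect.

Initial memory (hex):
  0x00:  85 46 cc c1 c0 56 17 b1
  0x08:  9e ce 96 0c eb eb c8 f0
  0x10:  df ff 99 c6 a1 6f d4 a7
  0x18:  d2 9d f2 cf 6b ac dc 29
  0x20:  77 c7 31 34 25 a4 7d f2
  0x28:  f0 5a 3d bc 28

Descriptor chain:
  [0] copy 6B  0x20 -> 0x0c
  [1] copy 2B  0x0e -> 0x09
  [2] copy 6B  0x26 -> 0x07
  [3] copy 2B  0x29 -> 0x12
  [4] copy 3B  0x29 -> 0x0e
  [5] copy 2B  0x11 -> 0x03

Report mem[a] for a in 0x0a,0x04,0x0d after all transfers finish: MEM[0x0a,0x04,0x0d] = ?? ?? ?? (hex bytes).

MEM[0x0a,0x04,0x0d] = 5a 5a c7

D0: mem[0x0c..0x11] <- [77 c7 31 34 25 a4]
D1: mem[0x09..0x0a] <- [31 34]
D2: mem[0x07..0x0c] <- [7d f2 f0 5a 3d bc]
D3: mem[0x12..0x13] <- [5a 3d]
D4: mem[0x0e..0x10] <- [5a 3d bc]
D5: mem[0x03..0x04] <- [a4 5a]
query mem[0x0a]=0x5a, mem[0x04]=0x5a, mem[0x0d]=0xc7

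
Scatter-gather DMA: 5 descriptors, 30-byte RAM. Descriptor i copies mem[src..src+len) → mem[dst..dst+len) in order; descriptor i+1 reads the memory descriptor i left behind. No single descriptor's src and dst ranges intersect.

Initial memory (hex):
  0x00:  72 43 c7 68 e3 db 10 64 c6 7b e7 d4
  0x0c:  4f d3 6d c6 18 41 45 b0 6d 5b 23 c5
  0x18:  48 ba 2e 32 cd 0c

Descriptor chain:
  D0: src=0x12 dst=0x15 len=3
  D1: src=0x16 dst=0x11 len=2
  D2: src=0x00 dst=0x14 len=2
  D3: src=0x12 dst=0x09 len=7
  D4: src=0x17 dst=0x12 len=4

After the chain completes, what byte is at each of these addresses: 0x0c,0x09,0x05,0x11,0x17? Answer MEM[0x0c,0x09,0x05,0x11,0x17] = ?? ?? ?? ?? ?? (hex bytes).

MEM[0x0c,0x09,0x05,0x11,0x17] = 43 6d db b0 6d

[0] 0x12->0x15 len=3 : 45 b0 6d
[1] 0x16->0x11 len=2 : b0 6d
[2] 0x00->0x14 len=2 : 72 43
[3] 0x12->0x09 len=7 : 6d b0 72 43 b0 6d 48
[4] 0x17->0x12 len=4 : 6d 48 ba 2e
query mem[0x0c]=0x43, mem[0x09]=0x6d, mem[0x05]=0xdb, mem[0x11]=0xb0, mem[0x17]=0x6d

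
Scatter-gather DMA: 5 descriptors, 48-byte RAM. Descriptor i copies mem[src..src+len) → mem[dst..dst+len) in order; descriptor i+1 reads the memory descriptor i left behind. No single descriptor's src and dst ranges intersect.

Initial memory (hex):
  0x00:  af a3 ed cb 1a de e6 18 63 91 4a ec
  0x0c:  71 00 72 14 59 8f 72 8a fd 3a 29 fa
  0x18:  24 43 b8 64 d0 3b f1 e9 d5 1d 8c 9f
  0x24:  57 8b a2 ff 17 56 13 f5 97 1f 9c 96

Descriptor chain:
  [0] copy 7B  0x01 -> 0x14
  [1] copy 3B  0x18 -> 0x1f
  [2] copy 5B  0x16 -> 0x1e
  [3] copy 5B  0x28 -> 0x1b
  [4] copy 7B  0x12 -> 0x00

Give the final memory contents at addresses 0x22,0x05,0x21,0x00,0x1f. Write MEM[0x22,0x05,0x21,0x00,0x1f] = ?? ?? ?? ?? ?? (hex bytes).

D0: mem[0x14..0x1a] <- [a3 ed cb 1a de e6 18]
D1: mem[0x1f..0x21] <- [de e6 18]
D2: mem[0x1e..0x22] <- [cb 1a de e6 18]
D3: mem[0x1b..0x1f] <- [17 56 13 f5 97]
D4: mem[0x00..0x06] <- [72 8a a3 ed cb 1a de]
query mem[0x22]=0x18, mem[0x05]=0x1a, mem[0x21]=0xe6, mem[0x00]=0x72, mem[0x1f]=0x97

MEM[0x22,0x05,0x21,0x00,0x1f] = 18 1a e6 72 97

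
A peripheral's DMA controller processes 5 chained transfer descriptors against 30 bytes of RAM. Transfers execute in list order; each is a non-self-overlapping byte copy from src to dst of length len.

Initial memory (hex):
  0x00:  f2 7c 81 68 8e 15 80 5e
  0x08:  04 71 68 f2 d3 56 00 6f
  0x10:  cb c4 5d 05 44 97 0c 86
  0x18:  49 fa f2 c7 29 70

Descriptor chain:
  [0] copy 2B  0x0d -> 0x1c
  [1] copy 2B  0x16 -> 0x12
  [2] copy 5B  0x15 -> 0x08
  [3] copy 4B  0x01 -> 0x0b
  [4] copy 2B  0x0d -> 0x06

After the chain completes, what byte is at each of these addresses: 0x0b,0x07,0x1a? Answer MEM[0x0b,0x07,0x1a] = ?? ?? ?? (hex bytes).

  after D0: wrote 2B at 0x1c = 5600
  after D1: wrote 2B at 0x12 = 0c86
  after D2: wrote 5B at 0x08 = 970c8649fa
  after D3: wrote 4B at 0x0b = 7c81688e
  after D4: wrote 2B at 0x06 = 688e
query mem[0x0b]=0x7c, mem[0x07]=0x8e, mem[0x1a]=0xf2

MEM[0x0b,0x07,0x1a] = 7c 8e f2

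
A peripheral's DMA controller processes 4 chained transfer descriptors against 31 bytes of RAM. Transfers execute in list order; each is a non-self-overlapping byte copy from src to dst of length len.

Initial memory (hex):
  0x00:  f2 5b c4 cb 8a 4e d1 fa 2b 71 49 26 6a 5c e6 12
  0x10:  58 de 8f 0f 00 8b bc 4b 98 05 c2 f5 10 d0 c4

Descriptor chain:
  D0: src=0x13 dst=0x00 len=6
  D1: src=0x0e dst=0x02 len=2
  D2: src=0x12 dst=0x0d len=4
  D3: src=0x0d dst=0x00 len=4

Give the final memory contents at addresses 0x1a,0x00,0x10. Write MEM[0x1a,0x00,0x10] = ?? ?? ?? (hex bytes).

MEM[0x1a,0x00,0x10] = c2 8f 8b

D0: mem[0x00..0x05] <- [0f 00 8b bc 4b 98]
D1: mem[0x02..0x03] <- [e6 12]
D2: mem[0x0d..0x10] <- [8f 0f 00 8b]
D3: mem[0x00..0x03] <- [8f 0f 00 8b]
query mem[0x1a]=0xc2, mem[0x00]=0x8f, mem[0x10]=0x8b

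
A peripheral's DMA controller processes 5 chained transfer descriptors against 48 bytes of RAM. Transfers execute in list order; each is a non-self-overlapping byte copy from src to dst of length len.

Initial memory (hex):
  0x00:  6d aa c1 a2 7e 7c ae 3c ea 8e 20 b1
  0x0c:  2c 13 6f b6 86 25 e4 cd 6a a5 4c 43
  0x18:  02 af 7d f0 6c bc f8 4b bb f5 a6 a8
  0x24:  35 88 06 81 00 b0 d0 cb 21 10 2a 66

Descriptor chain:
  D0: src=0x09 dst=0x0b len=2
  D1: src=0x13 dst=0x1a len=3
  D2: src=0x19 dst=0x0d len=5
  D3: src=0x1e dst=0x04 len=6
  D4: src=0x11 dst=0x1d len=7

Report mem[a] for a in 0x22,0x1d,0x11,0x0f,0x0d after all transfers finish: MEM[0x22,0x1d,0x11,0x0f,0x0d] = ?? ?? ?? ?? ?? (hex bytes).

#0 dst[0x0b+2] := {0x8e,0x20}
#1 dst[0x1a+3] := {0xcd,0x6a,0xa5}
#2 dst[0x0d+5] := {0xaf,0xcd,0x6a,0xa5,0xbc}
#3 dst[0x04+6] := {0xf8,0x4b,0xbb,0xf5,0xa6,0xa8}
#4 dst[0x1d+7] := {0xbc,0xe4,0xcd,0x6a,0xa5,0x4c,0x43}
query mem[0x22]=0x4c, mem[0x1d]=0xbc, mem[0x11]=0xbc, mem[0x0f]=0x6a, mem[0x0d]=0xaf

MEM[0x22,0x1d,0x11,0x0f,0x0d] = 4c bc bc 6a af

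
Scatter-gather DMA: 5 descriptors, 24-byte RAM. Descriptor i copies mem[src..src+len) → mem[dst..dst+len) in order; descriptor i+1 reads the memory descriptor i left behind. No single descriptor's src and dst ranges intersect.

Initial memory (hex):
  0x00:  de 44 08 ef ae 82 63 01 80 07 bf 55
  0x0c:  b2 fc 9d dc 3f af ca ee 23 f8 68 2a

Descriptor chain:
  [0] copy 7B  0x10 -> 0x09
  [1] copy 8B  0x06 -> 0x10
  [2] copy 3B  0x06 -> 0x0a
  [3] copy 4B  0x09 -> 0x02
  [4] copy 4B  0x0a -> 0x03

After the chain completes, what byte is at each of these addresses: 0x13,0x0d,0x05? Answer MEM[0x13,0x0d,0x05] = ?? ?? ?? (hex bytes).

[0] 0x10->0x09 len=7 : 3f af ca ee 23 f8 68
[1] 0x06->0x10 len=8 : 63 01 80 3f af ca ee 23
[2] 0x06->0x0a len=3 : 63 01 80
[3] 0x09->0x02 len=4 : 3f 63 01 80
[4] 0x0a->0x03 len=4 : 63 01 80 23
query mem[0x13]=0x3f, mem[0x0d]=0x23, mem[0x05]=0x80

MEM[0x13,0x0d,0x05] = 3f 23 80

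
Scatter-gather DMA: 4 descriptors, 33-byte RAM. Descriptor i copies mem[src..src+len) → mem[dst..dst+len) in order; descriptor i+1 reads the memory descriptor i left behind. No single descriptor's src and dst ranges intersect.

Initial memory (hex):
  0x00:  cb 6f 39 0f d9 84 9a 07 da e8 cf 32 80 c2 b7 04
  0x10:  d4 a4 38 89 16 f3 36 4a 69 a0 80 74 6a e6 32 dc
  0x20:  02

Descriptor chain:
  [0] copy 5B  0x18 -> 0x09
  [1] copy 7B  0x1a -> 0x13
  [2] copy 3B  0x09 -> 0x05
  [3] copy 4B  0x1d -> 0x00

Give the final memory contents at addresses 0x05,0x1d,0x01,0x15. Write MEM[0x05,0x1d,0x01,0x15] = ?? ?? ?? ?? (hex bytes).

[0] 0x18->0x09 len=5 : 69 a0 80 74 6a
[1] 0x1a->0x13 len=7 : 80 74 6a e6 32 dc 02
[2] 0x09->0x05 len=3 : 69 a0 80
[3] 0x1d->0x00 len=4 : e6 32 dc 02
query mem[0x05]=0x69, mem[0x1d]=0xe6, mem[0x01]=0x32, mem[0x15]=0x6a

MEM[0x05,0x1d,0x01,0x15] = 69 e6 32 6a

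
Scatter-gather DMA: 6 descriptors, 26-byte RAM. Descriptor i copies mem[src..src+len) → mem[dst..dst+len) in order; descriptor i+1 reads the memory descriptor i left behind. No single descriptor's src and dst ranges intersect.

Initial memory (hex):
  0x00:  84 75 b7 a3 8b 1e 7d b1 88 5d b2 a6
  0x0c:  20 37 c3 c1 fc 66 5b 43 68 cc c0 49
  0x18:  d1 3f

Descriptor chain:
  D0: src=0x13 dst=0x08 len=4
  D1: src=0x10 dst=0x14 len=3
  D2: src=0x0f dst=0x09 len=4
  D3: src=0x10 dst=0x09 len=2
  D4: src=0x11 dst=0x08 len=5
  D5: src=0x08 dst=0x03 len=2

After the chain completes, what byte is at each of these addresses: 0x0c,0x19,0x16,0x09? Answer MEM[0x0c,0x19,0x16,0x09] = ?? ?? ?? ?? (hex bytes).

MEM[0x0c,0x19,0x16,0x09] = 66 3f 5b 5b

[0] 0x13->0x08 len=4 : 43 68 cc c0
[1] 0x10->0x14 len=3 : fc 66 5b
[2] 0x0f->0x09 len=4 : c1 fc 66 5b
[3] 0x10->0x09 len=2 : fc 66
[4] 0x11->0x08 len=5 : 66 5b 43 fc 66
[5] 0x08->0x03 len=2 : 66 5b
query mem[0x0c]=0x66, mem[0x19]=0x3f, mem[0x16]=0x5b, mem[0x09]=0x5b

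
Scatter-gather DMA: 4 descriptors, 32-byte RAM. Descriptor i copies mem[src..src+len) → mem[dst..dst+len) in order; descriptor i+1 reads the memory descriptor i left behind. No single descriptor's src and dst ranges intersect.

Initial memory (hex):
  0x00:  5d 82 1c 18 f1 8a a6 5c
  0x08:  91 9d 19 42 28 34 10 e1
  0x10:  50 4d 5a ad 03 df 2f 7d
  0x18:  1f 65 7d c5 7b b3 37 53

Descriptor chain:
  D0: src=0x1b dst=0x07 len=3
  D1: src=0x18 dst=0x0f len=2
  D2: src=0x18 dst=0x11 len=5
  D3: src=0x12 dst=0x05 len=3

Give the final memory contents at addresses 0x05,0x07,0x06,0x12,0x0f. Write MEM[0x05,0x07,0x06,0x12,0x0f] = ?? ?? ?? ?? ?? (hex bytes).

MEM[0x05,0x07,0x06,0x12,0x0f] = 65 c5 7d 65 1f

#0 dst[0x07+3] := {0xc5,0x7b,0xb3}
#1 dst[0x0f+2] := {0x1f,0x65}
#2 dst[0x11+5] := {0x1f,0x65,0x7d,0xc5,0x7b}
#3 dst[0x05+3] := {0x65,0x7d,0xc5}
query mem[0x05]=0x65, mem[0x07]=0xc5, mem[0x06]=0x7d, mem[0x12]=0x65, mem[0x0f]=0x1f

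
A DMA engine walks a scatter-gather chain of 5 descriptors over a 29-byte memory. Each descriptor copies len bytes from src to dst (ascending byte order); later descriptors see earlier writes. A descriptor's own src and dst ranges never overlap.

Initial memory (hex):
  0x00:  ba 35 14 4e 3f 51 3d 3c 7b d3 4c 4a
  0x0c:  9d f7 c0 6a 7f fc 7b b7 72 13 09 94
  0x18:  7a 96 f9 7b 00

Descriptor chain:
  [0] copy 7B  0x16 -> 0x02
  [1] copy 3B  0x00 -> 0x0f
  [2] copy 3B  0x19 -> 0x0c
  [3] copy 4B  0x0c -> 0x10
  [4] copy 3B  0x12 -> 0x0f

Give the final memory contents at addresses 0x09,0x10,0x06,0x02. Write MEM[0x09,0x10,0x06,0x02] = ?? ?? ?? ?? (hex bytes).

D0: mem[0x02..0x08] <- [09 94 7a 96 f9 7b 00]
D1: mem[0x0f..0x11] <- [ba 35 09]
D2: mem[0x0c..0x0e] <- [96 f9 7b]
D3: mem[0x10..0x13] <- [96 f9 7b ba]
D4: mem[0x0f..0x11] <- [7b ba 72]
query mem[0x09]=0xd3, mem[0x10]=0xba, mem[0x06]=0xf9, mem[0x02]=0x09

MEM[0x09,0x10,0x06,0x02] = d3 ba f9 09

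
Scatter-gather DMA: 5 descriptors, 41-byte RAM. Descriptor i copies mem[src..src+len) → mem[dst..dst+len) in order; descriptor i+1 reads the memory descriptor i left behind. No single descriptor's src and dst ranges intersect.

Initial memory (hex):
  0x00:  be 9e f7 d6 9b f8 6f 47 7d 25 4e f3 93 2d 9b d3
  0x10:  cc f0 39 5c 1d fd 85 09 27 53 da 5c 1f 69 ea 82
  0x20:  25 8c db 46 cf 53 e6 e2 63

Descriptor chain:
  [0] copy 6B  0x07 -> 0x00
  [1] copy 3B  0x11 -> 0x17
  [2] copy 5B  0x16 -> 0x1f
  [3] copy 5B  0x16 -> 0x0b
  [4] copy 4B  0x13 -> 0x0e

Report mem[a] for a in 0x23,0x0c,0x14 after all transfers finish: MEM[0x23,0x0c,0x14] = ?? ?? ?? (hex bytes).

MEM[0x23,0x0c,0x14] = da f0 1d

[0] 0x07->0x00 len=6 : 47 7d 25 4e f3 93
[1] 0x11->0x17 len=3 : f0 39 5c
[2] 0x16->0x1f len=5 : 85 f0 39 5c da
[3] 0x16->0x0b len=5 : 85 f0 39 5c da
[4] 0x13->0x0e len=4 : 5c 1d fd 85
query mem[0x23]=0xda, mem[0x0c]=0xf0, mem[0x14]=0x1d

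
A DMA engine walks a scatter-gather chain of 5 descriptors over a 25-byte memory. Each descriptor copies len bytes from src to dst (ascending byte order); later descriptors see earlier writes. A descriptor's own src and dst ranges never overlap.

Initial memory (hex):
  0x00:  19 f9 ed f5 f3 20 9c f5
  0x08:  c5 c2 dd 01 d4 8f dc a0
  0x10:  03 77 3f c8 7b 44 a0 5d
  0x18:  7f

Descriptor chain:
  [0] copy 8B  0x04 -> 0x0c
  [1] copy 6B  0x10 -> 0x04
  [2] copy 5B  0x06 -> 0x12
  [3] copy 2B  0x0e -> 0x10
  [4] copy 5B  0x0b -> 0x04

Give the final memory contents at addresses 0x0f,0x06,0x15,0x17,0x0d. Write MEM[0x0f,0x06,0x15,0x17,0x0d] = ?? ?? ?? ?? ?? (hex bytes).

#0 dst[0x0c+8] := {0xf3,0x20,0x9c,0xf5,0xc5,0xc2,0xdd,0x01}
#1 dst[0x04+6] := {0xc5,0xc2,0xdd,0x01,0x7b,0x44}
#2 dst[0x12+5] := {0xdd,0x01,0x7b,0x44,0xdd}
#3 dst[0x10+2] := {0x9c,0xf5}
#4 dst[0x04+5] := {0x01,0xf3,0x20,0x9c,0xf5}
query mem[0x0f]=0xf5, mem[0x06]=0x20, mem[0x15]=0x44, mem[0x17]=0x5d, mem[0x0d]=0x20

MEM[0x0f,0x06,0x15,0x17,0x0d] = f5 20 44 5d 20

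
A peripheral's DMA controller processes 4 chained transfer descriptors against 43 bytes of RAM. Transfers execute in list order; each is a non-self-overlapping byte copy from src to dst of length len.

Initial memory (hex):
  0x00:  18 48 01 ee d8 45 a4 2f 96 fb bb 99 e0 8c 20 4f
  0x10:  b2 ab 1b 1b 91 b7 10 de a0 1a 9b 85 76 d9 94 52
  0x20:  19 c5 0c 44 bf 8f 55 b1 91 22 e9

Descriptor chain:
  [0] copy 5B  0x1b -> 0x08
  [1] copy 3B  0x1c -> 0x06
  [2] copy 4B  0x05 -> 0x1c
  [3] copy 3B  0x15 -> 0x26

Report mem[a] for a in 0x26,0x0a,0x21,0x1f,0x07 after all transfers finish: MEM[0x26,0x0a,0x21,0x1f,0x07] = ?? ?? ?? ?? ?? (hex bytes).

[0] 0x1b->0x08 len=5 : 85 76 d9 94 52
[1] 0x1c->0x06 len=3 : 76 d9 94
[2] 0x05->0x1c len=4 : 45 76 d9 94
[3] 0x15->0x26 len=3 : b7 10 de
query mem[0x26]=0xb7, mem[0x0a]=0xd9, mem[0x21]=0xc5, mem[0x1f]=0x94, mem[0x07]=0xd9

MEM[0x26,0x0a,0x21,0x1f,0x07] = b7 d9 c5 94 d9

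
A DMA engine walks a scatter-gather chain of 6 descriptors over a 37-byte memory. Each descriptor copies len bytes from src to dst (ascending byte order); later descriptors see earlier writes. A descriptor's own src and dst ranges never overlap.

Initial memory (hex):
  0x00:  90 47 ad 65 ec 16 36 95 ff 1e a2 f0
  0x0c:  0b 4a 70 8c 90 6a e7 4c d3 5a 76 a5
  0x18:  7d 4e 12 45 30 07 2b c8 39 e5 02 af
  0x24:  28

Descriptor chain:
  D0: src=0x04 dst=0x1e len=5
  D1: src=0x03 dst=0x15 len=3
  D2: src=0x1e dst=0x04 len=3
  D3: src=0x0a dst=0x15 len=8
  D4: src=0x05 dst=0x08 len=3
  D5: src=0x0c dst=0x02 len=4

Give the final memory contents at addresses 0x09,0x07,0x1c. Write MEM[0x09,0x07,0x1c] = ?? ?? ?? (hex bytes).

MEM[0x09,0x07,0x1c] = 36 95 6a

D0: mem[0x1e..0x22] <- [ec 16 36 95 ff]
D1: mem[0x15..0x17] <- [65 ec 16]
D2: mem[0x04..0x06] <- [ec 16 36]
D3: mem[0x15..0x1c] <- [a2 f0 0b 4a 70 8c 90 6a]
D4: mem[0x08..0x0a] <- [16 36 95]
D5: mem[0x02..0x05] <- [0b 4a 70 8c]
query mem[0x09]=0x36, mem[0x07]=0x95, mem[0x1c]=0x6a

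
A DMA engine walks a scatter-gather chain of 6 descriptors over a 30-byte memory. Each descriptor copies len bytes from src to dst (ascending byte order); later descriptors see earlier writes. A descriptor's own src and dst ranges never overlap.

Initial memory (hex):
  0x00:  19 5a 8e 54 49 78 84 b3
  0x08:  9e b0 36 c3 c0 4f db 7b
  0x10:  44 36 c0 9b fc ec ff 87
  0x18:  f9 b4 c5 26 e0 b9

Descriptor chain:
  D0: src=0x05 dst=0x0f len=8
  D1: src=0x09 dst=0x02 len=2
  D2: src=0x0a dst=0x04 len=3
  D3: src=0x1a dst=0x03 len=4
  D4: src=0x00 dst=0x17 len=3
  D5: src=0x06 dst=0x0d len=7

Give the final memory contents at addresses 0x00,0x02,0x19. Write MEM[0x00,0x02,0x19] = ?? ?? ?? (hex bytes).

[0] 0x05->0x0f len=8 : 78 84 b3 9e b0 36 c3 c0
[1] 0x09->0x02 len=2 : b0 36
[2] 0x0a->0x04 len=3 : 36 c3 c0
[3] 0x1a->0x03 len=4 : c5 26 e0 b9
[4] 0x00->0x17 len=3 : 19 5a b0
[5] 0x06->0x0d len=7 : b9 b3 9e b0 36 c3 c0
query mem[0x00]=0x19, mem[0x02]=0xb0, mem[0x19]=0xb0

MEM[0x00,0x02,0x19] = 19 b0 b0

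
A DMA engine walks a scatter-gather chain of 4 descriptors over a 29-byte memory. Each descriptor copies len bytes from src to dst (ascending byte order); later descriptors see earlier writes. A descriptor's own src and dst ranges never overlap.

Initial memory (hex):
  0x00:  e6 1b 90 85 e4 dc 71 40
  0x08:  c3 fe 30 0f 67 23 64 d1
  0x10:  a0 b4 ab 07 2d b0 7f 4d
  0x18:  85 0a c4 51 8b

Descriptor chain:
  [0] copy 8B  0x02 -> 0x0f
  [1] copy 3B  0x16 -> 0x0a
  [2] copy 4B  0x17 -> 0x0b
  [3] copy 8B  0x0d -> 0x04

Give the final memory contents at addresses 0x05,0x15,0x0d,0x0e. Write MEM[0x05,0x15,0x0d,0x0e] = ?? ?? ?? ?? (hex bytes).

[0] 0x02->0x0f len=8 : 90 85 e4 dc 71 40 c3 fe
[1] 0x16->0x0a len=3 : fe 4d 85
[2] 0x17->0x0b len=4 : 4d 85 0a c4
[3] 0x0d->0x04 len=8 : 0a c4 90 85 e4 dc 71 40
query mem[0x05]=0xc4, mem[0x15]=0xc3, mem[0x0d]=0x0a, mem[0x0e]=0xc4

MEM[0x05,0x15,0x0d,0x0e] = c4 c3 0a c4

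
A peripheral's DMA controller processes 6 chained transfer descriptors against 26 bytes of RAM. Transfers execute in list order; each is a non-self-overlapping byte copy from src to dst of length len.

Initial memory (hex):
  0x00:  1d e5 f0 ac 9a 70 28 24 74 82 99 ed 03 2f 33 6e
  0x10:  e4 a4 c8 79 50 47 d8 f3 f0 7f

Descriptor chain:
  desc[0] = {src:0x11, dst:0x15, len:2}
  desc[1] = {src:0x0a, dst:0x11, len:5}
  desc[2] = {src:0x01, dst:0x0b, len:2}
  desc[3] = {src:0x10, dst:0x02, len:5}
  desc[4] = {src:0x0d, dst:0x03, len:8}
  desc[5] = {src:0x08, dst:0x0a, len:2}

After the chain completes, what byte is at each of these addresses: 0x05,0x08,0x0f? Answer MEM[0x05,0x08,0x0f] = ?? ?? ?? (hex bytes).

MEM[0x05,0x08,0x0f] = 6e ed 6e

[0] 0x11->0x15 len=2 : a4 c8
[1] 0x0a->0x11 len=5 : 99 ed 03 2f 33
[2] 0x01->0x0b len=2 : e5 f0
[3] 0x10->0x02 len=5 : e4 99 ed 03 2f
[4] 0x0d->0x03 len=8 : 2f 33 6e e4 99 ed 03 2f
[5] 0x08->0x0a len=2 : ed 03
query mem[0x05]=0x6e, mem[0x08]=0xed, mem[0x0f]=0x6e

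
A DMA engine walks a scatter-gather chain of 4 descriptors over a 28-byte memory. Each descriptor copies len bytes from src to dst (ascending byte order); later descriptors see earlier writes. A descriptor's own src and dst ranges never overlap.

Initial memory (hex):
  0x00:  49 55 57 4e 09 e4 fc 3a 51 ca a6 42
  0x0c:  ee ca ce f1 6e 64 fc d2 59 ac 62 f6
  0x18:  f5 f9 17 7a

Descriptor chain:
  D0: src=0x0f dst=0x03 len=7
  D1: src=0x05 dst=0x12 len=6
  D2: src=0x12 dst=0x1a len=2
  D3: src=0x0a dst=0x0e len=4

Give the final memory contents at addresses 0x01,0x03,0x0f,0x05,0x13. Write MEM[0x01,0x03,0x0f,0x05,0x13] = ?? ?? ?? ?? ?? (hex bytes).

MEM[0x01,0x03,0x0f,0x05,0x13] = 55 f1 42 64 fc

D0: mem[0x03..0x09] <- [f1 6e 64 fc d2 59 ac]
D1: mem[0x12..0x17] <- [64 fc d2 59 ac a6]
D2: mem[0x1a..0x1b] <- [64 fc]
D3: mem[0x0e..0x11] <- [a6 42 ee ca]
query mem[0x01]=0x55, mem[0x03]=0xf1, mem[0x0f]=0x42, mem[0x05]=0x64, mem[0x13]=0xfc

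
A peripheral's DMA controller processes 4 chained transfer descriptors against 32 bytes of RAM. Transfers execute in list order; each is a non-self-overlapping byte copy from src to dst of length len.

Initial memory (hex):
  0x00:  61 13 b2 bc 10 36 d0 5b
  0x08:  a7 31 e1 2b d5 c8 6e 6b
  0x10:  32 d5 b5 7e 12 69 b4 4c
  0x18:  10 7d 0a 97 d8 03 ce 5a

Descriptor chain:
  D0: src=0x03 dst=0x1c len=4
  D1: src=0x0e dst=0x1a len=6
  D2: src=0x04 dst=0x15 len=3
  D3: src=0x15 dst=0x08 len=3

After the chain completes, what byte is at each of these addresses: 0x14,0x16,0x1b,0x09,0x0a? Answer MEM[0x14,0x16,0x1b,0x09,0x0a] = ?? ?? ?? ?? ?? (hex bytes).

MEM[0x14,0x16,0x1b,0x09,0x0a] = 12 36 6b 36 d0

D0: mem[0x1c..0x1f] <- [bc 10 36 d0]
D1: mem[0x1a..0x1f] <- [6e 6b 32 d5 b5 7e]
D2: mem[0x15..0x17] <- [10 36 d0]
D3: mem[0x08..0x0a] <- [10 36 d0]
query mem[0x14]=0x12, mem[0x16]=0x36, mem[0x1b]=0x6b, mem[0x09]=0x36, mem[0x0a]=0xd0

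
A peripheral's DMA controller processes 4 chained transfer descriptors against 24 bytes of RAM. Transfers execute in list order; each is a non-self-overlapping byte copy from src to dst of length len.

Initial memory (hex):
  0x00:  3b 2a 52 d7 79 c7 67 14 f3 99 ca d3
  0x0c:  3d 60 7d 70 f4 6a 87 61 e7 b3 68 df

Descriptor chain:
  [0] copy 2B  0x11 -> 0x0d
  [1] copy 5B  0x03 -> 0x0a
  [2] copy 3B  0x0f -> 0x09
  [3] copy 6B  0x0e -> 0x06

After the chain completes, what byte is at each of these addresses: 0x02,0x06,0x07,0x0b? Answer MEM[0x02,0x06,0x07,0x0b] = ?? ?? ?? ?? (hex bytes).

MEM[0x02,0x06,0x07,0x0b] = 52 14 70 61

[0] 0x11->0x0d len=2 : 6a 87
[1] 0x03->0x0a len=5 : d7 79 c7 67 14
[2] 0x0f->0x09 len=3 : 70 f4 6a
[3] 0x0e->0x06 len=6 : 14 70 f4 6a 87 61
query mem[0x02]=0x52, mem[0x06]=0x14, mem[0x07]=0x70, mem[0x0b]=0x61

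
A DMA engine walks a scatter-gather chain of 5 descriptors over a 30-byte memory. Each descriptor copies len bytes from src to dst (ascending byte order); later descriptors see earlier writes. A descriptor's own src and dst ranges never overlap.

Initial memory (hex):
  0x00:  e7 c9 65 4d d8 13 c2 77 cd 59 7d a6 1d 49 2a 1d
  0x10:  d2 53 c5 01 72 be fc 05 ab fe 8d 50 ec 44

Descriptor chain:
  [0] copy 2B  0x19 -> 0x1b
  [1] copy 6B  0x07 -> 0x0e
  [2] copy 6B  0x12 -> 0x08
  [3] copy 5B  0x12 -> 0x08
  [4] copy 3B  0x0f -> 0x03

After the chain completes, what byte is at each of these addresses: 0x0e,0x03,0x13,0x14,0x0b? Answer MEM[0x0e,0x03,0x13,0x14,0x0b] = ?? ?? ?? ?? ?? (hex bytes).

MEM[0x0e,0x03,0x13,0x14,0x0b] = 77 cd 1d 72 be

  after D0: wrote 2B at 0x1b = fe8d
  after D1: wrote 6B at 0x0e = 77cd597da61d
  after D2: wrote 6B at 0x08 = a61d72befc05
  after D3: wrote 5B at 0x08 = a61d72befc
  after D4: wrote 3B at 0x03 = cd597d
query mem[0x0e]=0x77, mem[0x03]=0xcd, mem[0x13]=0x1d, mem[0x14]=0x72, mem[0x0b]=0xbe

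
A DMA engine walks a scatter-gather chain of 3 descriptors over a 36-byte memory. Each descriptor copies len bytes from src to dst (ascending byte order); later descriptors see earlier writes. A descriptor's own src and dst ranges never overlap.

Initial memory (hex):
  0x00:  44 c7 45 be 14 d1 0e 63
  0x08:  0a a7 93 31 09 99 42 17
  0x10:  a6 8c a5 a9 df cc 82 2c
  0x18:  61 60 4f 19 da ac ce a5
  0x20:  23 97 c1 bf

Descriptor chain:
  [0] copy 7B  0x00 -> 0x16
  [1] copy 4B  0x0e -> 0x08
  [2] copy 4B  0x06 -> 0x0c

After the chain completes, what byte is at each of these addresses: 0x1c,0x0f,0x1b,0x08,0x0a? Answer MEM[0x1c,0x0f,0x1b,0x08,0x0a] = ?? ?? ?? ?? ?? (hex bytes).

[0] 0x00->0x16 len=7 : 44 c7 45 be 14 d1 0e
[1] 0x0e->0x08 len=4 : 42 17 a6 8c
[2] 0x06->0x0c len=4 : 0e 63 42 17
query mem[0x1c]=0x0e, mem[0x0f]=0x17, mem[0x1b]=0xd1, mem[0x08]=0x42, mem[0x0a]=0xa6

MEM[0x1c,0x0f,0x1b,0x08,0x0a] = 0e 17 d1 42 a6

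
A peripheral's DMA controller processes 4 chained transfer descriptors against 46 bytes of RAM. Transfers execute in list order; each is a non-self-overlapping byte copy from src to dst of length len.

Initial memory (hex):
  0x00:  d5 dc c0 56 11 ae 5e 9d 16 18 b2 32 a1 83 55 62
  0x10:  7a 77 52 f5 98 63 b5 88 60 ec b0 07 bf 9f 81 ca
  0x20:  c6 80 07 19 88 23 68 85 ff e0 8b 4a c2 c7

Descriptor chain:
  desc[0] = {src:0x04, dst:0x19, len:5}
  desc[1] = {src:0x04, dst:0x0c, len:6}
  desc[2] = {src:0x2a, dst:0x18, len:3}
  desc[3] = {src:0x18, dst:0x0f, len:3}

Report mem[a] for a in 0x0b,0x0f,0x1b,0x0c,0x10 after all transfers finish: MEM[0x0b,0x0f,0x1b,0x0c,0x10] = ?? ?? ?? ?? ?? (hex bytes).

MEM[0x0b,0x0f,0x1b,0x0c,0x10] = 32 8b 5e 11 4a

#0 dst[0x19+5] := {0x11,0xae,0x5e,0x9d,0x16}
#1 dst[0x0c+6] := {0x11,0xae,0x5e,0x9d,0x16,0x18}
#2 dst[0x18+3] := {0x8b,0x4a,0xc2}
#3 dst[0x0f+3] := {0x8b,0x4a,0xc2}
query mem[0x0b]=0x32, mem[0x0f]=0x8b, mem[0x1b]=0x5e, mem[0x0c]=0x11, mem[0x10]=0x4a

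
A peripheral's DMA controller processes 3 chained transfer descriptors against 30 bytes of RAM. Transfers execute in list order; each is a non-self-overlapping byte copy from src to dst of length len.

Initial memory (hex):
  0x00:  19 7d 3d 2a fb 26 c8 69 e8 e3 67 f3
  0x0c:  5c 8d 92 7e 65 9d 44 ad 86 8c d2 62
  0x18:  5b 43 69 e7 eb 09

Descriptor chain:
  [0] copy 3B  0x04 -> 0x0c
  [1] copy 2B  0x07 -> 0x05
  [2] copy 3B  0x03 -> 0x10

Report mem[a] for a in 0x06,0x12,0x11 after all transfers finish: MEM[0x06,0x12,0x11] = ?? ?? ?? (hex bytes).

D0: mem[0x0c..0x0e] <- [fb 26 c8]
D1: mem[0x05..0x06] <- [69 e8]
D2: mem[0x10..0x12] <- [2a fb 69]
query mem[0x06]=0xe8, mem[0x12]=0x69, mem[0x11]=0xfb

MEM[0x06,0x12,0x11] = e8 69 fb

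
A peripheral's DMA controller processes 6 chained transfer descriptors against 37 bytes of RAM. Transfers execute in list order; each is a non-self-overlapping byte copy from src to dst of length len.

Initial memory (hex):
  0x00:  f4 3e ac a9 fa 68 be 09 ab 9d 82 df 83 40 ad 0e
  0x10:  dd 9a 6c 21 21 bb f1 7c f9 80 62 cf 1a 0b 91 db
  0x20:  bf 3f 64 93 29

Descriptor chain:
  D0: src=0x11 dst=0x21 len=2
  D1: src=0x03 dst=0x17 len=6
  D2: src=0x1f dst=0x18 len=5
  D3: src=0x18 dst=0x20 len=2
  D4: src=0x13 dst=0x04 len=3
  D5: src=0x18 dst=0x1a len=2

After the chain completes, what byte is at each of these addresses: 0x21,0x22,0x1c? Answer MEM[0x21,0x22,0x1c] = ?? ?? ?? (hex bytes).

[0] 0x11->0x21 len=2 : 9a 6c
[1] 0x03->0x17 len=6 : a9 fa 68 be 09 ab
[2] 0x1f->0x18 len=5 : db bf 9a 6c 93
[3] 0x18->0x20 len=2 : db bf
[4] 0x13->0x04 len=3 : 21 21 bb
[5] 0x18->0x1a len=2 : db bf
query mem[0x21]=0xbf, mem[0x22]=0x6c, mem[0x1c]=0x93

MEM[0x21,0x22,0x1c] = bf 6c 93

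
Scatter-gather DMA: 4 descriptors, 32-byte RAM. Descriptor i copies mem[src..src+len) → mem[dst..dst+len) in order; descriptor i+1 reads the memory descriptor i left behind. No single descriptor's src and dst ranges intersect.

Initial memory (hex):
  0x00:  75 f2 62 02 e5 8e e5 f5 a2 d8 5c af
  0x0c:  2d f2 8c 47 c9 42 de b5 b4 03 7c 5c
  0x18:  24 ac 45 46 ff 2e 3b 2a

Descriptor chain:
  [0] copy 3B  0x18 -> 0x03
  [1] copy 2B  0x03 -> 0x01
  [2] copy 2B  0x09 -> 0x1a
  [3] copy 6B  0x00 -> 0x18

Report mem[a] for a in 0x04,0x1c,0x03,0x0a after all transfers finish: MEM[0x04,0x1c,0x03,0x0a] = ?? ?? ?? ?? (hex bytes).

MEM[0x04,0x1c,0x03,0x0a] = ac ac 24 5c

[0] 0x18->0x03 len=3 : 24 ac 45
[1] 0x03->0x01 len=2 : 24 ac
[2] 0x09->0x1a len=2 : d8 5c
[3] 0x00->0x18 len=6 : 75 24 ac 24 ac 45
query mem[0x04]=0xac, mem[0x1c]=0xac, mem[0x03]=0x24, mem[0x0a]=0x5c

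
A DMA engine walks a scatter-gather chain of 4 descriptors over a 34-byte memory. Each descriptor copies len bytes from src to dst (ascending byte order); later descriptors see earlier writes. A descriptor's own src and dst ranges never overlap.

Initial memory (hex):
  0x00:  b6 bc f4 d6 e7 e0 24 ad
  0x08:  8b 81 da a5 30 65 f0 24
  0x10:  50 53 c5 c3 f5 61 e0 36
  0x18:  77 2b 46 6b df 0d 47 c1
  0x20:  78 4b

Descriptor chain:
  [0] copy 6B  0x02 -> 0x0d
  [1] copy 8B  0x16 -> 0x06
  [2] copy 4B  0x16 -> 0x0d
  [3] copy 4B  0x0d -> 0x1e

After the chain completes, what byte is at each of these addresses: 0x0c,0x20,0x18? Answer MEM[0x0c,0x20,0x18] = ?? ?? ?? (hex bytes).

MEM[0x0c,0x20,0x18] = df 77 77

  after D0: wrote 6B at 0x0d = f4d6e7e024ad
  after D1: wrote 8B at 0x06 = e036772b466bdf0d
  after D2: wrote 4B at 0x0d = e036772b
  after D3: wrote 4B at 0x1e = e036772b
query mem[0x0c]=0xdf, mem[0x20]=0x77, mem[0x18]=0x77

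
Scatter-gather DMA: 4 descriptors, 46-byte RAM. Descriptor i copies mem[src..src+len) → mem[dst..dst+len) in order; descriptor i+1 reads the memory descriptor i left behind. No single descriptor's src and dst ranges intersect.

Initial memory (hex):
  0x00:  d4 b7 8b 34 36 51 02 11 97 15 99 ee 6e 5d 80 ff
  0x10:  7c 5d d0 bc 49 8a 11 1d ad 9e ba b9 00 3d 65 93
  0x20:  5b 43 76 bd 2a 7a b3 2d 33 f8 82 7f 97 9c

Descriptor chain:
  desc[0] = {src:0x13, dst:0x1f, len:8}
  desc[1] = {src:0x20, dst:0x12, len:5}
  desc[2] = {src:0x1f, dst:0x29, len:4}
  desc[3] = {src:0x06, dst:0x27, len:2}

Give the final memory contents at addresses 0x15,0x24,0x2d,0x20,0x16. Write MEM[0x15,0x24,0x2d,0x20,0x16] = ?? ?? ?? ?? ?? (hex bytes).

#0 dst[0x1f+8] := {0xbc,0x49,0x8a,0x11,0x1d,0xad,0x9e,0xba}
#1 dst[0x12+5] := {0x49,0x8a,0x11,0x1d,0xad}
#2 dst[0x29+4] := {0xbc,0x49,0x8a,0x11}
#3 dst[0x27+2] := {0x02,0x11}
query mem[0x15]=0x1d, mem[0x24]=0xad, mem[0x2d]=0x9c, mem[0x20]=0x49, mem[0x16]=0xad

MEM[0x15,0x24,0x2d,0x20,0x16] = 1d ad 9c 49 ad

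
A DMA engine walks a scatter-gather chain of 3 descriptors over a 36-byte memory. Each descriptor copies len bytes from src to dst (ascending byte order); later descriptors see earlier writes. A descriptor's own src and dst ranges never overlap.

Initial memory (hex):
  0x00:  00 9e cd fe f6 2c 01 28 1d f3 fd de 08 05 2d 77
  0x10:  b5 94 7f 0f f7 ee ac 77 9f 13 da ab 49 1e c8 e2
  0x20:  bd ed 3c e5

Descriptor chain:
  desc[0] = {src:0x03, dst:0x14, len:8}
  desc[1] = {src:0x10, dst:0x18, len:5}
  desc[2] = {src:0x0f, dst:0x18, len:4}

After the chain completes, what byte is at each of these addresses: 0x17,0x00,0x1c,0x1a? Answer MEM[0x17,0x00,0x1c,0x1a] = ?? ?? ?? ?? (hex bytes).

  after D0: wrote 8B at 0x14 = fef62c01281df3fd
  after D1: wrote 5B at 0x18 = b5947f0ffe
  after D2: wrote 4B at 0x18 = 77b5947f
query mem[0x17]=0x01, mem[0x00]=0x00, mem[0x1c]=0xfe, mem[0x1a]=0x94

MEM[0x17,0x00,0x1c,0x1a] = 01 00 fe 94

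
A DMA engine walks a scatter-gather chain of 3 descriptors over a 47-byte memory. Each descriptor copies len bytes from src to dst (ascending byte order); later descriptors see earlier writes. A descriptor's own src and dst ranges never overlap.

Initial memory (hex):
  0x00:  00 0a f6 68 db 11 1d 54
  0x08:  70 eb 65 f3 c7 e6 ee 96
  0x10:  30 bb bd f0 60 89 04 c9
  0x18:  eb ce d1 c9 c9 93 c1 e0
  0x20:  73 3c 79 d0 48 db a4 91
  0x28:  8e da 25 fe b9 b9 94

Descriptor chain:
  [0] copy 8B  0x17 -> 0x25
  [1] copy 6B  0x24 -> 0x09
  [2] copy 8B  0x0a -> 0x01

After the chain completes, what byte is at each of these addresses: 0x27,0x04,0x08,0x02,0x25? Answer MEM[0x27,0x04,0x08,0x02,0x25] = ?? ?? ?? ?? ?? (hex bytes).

D0: mem[0x25..0x2c] <- [c9 eb ce d1 c9 c9 93 c1]
D1: mem[0x09..0x0e] <- [48 c9 eb ce d1 c9]
D2: mem[0x01..0x08] <- [c9 eb ce d1 c9 96 30 bb]
query mem[0x27]=0xce, mem[0x04]=0xd1, mem[0x08]=0xbb, mem[0x02]=0xeb, mem[0x25]=0xc9

MEM[0x27,0x04,0x08,0x02,0x25] = ce d1 bb eb c9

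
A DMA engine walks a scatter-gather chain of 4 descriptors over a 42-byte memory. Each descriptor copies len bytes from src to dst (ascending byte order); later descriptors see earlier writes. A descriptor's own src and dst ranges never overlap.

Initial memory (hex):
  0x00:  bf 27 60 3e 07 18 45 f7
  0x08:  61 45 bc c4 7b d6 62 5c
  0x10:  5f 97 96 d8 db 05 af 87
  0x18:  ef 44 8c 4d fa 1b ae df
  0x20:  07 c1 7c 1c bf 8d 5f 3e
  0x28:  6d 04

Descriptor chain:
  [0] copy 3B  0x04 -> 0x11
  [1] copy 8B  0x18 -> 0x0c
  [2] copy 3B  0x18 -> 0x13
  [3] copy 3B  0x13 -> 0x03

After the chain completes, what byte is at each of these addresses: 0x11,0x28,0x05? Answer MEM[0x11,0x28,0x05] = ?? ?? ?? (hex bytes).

MEM[0x11,0x28,0x05] = 1b 6d 8c

#0 dst[0x11+3] := {0x07,0x18,0x45}
#1 dst[0x0c+8] := {0xef,0x44,0x8c,0x4d,0xfa,0x1b,0xae,0xdf}
#2 dst[0x13+3] := {0xef,0x44,0x8c}
#3 dst[0x03+3] := {0xef,0x44,0x8c}
query mem[0x11]=0x1b, mem[0x28]=0x6d, mem[0x05]=0x8c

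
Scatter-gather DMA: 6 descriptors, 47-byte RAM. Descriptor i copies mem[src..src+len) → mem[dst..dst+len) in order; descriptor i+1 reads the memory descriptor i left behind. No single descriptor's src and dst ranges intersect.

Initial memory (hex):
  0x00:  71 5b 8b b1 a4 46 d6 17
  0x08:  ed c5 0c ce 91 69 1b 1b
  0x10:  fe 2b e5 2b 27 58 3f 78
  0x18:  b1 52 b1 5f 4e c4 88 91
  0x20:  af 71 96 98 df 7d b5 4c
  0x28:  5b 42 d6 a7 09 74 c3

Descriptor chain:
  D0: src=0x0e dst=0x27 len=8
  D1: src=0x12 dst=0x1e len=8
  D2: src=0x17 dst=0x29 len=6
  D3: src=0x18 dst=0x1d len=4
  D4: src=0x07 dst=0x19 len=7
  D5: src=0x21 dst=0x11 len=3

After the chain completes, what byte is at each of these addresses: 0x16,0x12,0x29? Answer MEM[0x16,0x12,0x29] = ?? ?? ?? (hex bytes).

#0 dst[0x27+8] := {0x1b,0x1b,0xfe,0x2b,0xe5,0x2b,0x27,0x58}
#1 dst[0x1e+8] := {0xe5,0x2b,0x27,0x58,0x3f,0x78,0xb1,0x52}
#2 dst[0x29+6] := {0x78,0xb1,0x52,0xb1,0x5f,0x4e}
#3 dst[0x1d+4] := {0xb1,0x52,0xb1,0x5f}
#4 dst[0x19+7] := {0x17,0xed,0xc5,0x0c,0xce,0x91,0x69}
#5 dst[0x11+3] := {0x58,0x3f,0x78}
query mem[0x16]=0x3f, mem[0x12]=0x3f, mem[0x29]=0x78

MEM[0x16,0x12,0x29] = 3f 3f 78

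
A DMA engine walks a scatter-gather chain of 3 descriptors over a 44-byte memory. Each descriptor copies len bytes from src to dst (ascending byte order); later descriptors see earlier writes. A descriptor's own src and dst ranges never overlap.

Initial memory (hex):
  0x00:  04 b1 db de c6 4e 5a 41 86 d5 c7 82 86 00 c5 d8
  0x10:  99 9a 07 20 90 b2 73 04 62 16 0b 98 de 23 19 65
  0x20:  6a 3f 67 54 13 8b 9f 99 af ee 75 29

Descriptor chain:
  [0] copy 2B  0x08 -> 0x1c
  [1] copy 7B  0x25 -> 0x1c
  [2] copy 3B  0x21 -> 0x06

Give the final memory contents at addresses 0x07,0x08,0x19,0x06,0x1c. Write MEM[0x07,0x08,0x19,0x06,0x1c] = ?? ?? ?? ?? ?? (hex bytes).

#0 dst[0x1c+2] := {0x86,0xd5}
#1 dst[0x1c+7] := {0x8b,0x9f,0x99,0xaf,0xee,0x75,0x29}
#2 dst[0x06+3] := {0x75,0x29,0x54}
query mem[0x07]=0x29, mem[0x08]=0x54, mem[0x19]=0x16, mem[0x06]=0x75, mem[0x1c]=0x8b

MEM[0x07,0x08,0x19,0x06,0x1c] = 29 54 16 75 8b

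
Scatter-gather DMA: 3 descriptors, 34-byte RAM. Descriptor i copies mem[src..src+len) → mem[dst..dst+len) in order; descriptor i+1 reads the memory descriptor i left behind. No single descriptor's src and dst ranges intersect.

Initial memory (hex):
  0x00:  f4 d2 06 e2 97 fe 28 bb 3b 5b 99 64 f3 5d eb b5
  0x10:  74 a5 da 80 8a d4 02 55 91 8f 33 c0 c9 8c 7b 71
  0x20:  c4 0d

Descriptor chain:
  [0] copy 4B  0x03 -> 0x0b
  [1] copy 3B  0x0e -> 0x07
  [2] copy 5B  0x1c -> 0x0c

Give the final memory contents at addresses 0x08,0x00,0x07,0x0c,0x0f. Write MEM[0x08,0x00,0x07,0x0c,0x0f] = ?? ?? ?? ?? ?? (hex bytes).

MEM[0x08,0x00,0x07,0x0c,0x0f] = b5 f4 28 c9 71

[0] 0x03->0x0b len=4 : e2 97 fe 28
[1] 0x0e->0x07 len=3 : 28 b5 74
[2] 0x1c->0x0c len=5 : c9 8c 7b 71 c4
query mem[0x08]=0xb5, mem[0x00]=0xf4, mem[0x07]=0x28, mem[0x0c]=0xc9, mem[0x0f]=0x71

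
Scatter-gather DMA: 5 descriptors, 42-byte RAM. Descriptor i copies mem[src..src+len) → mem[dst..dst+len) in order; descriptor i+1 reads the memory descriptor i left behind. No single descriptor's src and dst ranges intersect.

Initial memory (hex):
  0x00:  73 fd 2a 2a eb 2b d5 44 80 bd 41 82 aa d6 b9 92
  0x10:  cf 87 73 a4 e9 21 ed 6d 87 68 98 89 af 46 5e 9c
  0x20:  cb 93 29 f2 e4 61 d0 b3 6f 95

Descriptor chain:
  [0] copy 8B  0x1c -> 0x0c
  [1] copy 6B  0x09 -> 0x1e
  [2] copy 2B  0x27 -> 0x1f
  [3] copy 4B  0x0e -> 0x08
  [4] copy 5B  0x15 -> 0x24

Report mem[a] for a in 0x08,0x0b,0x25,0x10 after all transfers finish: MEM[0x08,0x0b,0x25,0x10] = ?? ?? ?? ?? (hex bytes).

MEM[0x08,0x0b,0x25,0x10] = 5e 93 ed cb

D0: mem[0x0c..0x13] <- [af 46 5e 9c cb 93 29 f2]
D1: mem[0x1e..0x23] <- [bd 41 82 af 46 5e]
D2: mem[0x1f..0x20] <- [b3 6f]
D3: mem[0x08..0x0b] <- [5e 9c cb 93]
D4: mem[0x24..0x28] <- [21 ed 6d 87 68]
query mem[0x08]=0x5e, mem[0x0b]=0x93, mem[0x25]=0xed, mem[0x10]=0xcb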